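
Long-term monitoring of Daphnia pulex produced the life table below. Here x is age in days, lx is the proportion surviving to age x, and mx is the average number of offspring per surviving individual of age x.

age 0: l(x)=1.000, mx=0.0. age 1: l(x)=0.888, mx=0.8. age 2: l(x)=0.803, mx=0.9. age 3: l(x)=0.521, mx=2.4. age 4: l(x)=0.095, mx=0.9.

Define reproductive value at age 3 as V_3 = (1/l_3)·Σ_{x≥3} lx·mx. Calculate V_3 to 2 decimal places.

lx·mx for x ≥ 3: 1.2504, 0.0855 → sum = 1.3359
V_3 = 1.3359 / l_3 = 1.3359 / 0.521 = 2.564107… → 2.56

2.56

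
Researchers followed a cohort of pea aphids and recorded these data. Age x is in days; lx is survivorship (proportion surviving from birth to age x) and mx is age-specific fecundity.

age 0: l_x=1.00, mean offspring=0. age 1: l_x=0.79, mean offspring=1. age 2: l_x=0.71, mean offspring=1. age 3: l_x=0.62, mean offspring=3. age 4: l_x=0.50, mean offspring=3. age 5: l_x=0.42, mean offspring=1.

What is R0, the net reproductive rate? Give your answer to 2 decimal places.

5.28

lx·mx by age: 0, 0.79, 0.71, 1.86, 1.5, 0.42
R0 = Σ lx·mx = 5.28 → 5.28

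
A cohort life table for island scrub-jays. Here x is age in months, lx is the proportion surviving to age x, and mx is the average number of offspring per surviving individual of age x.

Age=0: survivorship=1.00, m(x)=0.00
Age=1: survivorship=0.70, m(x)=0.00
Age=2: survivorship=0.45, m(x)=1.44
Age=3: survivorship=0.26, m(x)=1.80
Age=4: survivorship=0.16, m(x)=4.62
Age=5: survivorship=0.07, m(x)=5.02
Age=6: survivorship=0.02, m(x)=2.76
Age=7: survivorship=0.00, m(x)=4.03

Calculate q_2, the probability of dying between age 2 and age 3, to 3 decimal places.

q_2 = (l_2 − l_3) / l_2 = (0.45 − 0.26) / 0.45
     = 0.19 / 0.45 = 0.422222… → 0.422

0.422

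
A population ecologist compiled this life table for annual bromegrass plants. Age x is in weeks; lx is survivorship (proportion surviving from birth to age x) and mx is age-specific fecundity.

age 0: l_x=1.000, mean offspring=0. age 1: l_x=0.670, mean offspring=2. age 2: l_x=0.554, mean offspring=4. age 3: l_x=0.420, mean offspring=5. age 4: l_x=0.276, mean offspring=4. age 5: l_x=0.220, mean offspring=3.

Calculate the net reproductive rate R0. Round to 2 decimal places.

lx·mx by age: 0, 1.34, 2.216, 2.1, 1.104, 0.66
R0 = Σ lx·mx = 7.42 → 7.42

7.42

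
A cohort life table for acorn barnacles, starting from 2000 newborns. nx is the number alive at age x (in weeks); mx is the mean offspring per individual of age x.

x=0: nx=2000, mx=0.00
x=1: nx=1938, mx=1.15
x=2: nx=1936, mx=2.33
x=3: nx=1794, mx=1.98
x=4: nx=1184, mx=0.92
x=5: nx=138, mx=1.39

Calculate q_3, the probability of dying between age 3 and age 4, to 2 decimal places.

0.34

lx = nx/n0 = nx/2000: 1, 0.969, 0.968, 0.897, 0.592, 0.069
q_3 = (l_3 − l_4) / l_3 = (0.897 − 0.592) / 0.897
     = 0.305 / 0.897 = 0.340022… → 0.34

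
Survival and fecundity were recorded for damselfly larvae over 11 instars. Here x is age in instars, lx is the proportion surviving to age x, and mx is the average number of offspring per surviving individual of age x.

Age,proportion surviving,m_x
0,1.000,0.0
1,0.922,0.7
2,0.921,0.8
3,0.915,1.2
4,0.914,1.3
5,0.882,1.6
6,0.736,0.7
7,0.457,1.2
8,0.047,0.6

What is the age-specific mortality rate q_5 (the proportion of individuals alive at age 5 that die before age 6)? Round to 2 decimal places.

q_5 = (l_5 − l_6) / l_5 = (0.882 − 0.736) / 0.882
     = 0.146 / 0.882 = 0.165533… → 0.17

0.17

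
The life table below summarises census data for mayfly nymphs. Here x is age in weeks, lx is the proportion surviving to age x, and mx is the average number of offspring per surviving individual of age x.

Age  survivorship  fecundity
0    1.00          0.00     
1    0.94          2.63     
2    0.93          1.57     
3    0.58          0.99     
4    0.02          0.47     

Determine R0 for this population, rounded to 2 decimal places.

lx·mx by age: 0, 2.4722, 1.4601, 0.5742, 0.0094
R0 = Σ lx·mx = 4.5159 → 4.52

4.52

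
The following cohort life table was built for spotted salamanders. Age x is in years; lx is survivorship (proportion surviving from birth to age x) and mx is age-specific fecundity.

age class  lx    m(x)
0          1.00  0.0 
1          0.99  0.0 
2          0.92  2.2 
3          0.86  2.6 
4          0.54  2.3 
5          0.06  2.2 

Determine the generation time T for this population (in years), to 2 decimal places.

2.91

lx·mx: 0, 0, 2.024, 2.236, 1.242, 0.132 → R0 = 5.634
x·lx·mx: 0, 0, 4.048, 6.708, 4.968, 0.66 → Σ = 16.384
T = 16.384 / 5.634 = 2.908058… → 2.91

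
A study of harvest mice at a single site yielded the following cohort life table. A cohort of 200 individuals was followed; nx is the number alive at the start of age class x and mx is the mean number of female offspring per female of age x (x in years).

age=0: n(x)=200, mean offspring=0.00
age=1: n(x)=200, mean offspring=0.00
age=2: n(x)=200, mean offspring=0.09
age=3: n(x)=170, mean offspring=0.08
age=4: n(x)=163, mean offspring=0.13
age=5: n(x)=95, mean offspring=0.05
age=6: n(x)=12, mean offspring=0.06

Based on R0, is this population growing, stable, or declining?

declining

lx = nx/n0 = nx/200: 1, 1, 1, 0.85, 0.815, 0.475, 0.06
R0 = Σ lx·mx = 0 + 0 + 0.09 + 0.068 + 0.10595 + 0.02375 + 0.0036 = 0.2913
R0 < 1, so the population is declining.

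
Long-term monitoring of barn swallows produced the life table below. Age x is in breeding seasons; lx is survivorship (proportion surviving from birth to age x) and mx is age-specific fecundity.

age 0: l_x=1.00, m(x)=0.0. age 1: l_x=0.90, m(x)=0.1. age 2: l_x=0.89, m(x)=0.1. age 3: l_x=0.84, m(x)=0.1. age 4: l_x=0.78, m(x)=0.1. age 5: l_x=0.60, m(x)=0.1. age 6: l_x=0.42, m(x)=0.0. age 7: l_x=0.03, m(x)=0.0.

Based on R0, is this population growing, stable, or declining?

R0 = Σ lx·mx = 0 + 0.09 + 0.089 + 0.084 + 0.078 + 0.06 + 0 + 0 = 0.401
R0 < 1, so the population is declining.

declining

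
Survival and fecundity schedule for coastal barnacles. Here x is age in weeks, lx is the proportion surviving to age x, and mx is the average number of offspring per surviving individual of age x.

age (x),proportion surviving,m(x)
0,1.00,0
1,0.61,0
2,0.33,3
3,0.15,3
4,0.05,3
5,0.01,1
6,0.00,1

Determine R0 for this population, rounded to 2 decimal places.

lx·mx by age: 0, 0, 0.99, 0.45, 0.15, 0.01, 0
R0 = Σ lx·mx = 1.6 → 1.60

1.60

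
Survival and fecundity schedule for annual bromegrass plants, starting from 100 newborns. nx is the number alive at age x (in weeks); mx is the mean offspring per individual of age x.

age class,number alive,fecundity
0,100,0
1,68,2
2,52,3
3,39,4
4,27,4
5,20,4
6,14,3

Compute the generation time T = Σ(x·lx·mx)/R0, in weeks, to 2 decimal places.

lx = nx/n0 = nx/100: 1, 0.68, 0.52, 0.39, 0.27, 0.2, 0.14
lx·mx: 0, 1.36, 1.56, 1.56, 1.08, 0.8, 0.42 → R0 = 6.78
x·lx·mx: 0, 1.36, 3.12, 4.68, 4.32, 4, 2.52 → Σ = 20
T = 20 / 6.78 = 2.949853… → 2.95

2.95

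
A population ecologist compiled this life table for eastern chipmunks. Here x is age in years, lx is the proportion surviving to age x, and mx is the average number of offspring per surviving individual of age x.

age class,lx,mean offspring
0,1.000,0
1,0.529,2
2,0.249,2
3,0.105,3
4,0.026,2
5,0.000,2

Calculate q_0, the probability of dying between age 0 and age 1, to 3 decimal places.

q_0 = (l_0 − l_1) / l_0 = (1 − 0.529) / 1
     = 0.471 / 1 = 0.471 → 0.471

0.471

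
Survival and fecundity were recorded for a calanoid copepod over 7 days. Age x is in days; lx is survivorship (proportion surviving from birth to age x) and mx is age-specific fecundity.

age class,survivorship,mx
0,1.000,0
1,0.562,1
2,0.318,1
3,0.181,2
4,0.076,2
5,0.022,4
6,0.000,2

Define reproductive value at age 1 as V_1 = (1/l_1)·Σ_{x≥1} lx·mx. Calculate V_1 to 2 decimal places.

2.64

lx·mx for x ≥ 1: 0.562, 0.318, 0.362, 0.152, 0.088, 0 → sum = 1.482
V_1 = 1.482 / l_1 = 1.482 / 0.562 = 2.637011… → 2.64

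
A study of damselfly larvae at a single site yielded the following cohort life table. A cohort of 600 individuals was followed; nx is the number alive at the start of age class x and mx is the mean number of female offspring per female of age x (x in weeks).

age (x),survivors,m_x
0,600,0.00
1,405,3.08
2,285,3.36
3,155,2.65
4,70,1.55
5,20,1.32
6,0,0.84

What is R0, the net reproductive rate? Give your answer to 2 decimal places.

lx = nx/n0 = nx/600: 1, 0.675, 0.475, 0.25833…, 0.11667…, 0.03333…, 0
lx·mx by age: 0, 2.079, 1.596, 0.684583…, 0.180833…, 0.044…, 0
R0 = Σ lx·mx = 4.584417… → 4.58

4.58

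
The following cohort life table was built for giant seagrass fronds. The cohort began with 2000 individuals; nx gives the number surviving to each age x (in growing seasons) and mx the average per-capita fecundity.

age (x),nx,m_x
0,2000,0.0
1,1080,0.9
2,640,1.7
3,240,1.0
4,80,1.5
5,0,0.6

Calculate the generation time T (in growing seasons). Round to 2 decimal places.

1.80

lx = nx/n0 = nx/2000: 1, 0.54, 0.32, 0.12, 0.04, 0
lx·mx: 0, 0.486, 0.544, 0.12, 0.06, 0 → R0 = 1.21
x·lx·mx: 0, 0.486, 1.088, 0.36, 0.24, 0 → Σ = 2.174
T = 2.174 / 1.21 = 1.796694… → 1.80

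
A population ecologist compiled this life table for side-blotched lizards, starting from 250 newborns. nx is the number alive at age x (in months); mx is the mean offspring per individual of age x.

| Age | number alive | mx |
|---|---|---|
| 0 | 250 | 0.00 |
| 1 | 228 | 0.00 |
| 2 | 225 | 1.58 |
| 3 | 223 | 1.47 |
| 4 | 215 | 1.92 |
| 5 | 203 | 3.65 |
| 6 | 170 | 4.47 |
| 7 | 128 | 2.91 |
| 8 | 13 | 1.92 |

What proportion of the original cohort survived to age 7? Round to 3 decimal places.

l_7 = n_7/n_0 = 128/250 = 0.512 → 0.512

0.512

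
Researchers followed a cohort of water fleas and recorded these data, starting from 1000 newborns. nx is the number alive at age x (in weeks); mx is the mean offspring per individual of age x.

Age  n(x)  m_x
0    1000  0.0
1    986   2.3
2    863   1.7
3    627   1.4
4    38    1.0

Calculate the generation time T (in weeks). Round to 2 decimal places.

lx = nx/n0 = nx/1000: 1, 0.986, 0.863, 0.627, 0.038
lx·mx: 0, 2.2678, 1.4671, 0.8778, 0.038 → R0 = 4.6507
x·lx·mx: 0, 2.2678, 2.9342, 2.6334, 0.152 → Σ = 7.9874
T = 7.9874 / 4.6507 = 1.717462… → 1.72

1.72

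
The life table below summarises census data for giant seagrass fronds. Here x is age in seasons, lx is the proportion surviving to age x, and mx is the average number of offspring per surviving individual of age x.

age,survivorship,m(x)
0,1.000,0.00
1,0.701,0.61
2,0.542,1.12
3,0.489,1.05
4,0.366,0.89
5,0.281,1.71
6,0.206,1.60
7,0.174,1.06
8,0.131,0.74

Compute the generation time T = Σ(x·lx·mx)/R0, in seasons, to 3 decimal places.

lx·mx: 0, 0.42761, 0.60704, 0.51345, 0.32574, 0.48051, 0.3296, 0.18444, 0.09694 → R0 = 2.96533
x·lx·mx: 0, 0.42761, 1.21408, 1.54035, 1.30296, 2.40255, 1.9776, 1.29108, 0.77552 → Σ = 10.93175
T = 10.93175 / 2.96533 = 3.686521… → 3.687

3.687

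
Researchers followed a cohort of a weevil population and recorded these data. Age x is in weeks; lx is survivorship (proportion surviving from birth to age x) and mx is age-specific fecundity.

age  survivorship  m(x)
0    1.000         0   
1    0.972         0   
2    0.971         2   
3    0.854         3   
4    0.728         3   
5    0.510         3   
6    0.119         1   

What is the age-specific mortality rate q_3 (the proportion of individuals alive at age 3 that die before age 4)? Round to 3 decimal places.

0.148

q_3 = (l_3 − l_4) / l_3 = (0.854 − 0.728) / 0.854
     = 0.126 / 0.854 = 0.147541… → 0.148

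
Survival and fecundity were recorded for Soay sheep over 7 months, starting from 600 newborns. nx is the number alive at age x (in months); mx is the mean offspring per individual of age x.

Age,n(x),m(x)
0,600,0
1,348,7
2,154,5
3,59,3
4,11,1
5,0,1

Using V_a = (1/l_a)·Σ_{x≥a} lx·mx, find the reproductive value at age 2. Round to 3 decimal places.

lx = nx/n0 = nx/600: 1, 0.58, 0.25667…, 0.09833…, 0.01833…, 0
lx·mx for x ≥ 2: 1.283333…, 0.295…, 0.018333…, 0 → sum = 1.596667…
V_2 = 1.596667… / l_2 = 1.596667… / 0.256667… = 6.220779… → 6.221

6.221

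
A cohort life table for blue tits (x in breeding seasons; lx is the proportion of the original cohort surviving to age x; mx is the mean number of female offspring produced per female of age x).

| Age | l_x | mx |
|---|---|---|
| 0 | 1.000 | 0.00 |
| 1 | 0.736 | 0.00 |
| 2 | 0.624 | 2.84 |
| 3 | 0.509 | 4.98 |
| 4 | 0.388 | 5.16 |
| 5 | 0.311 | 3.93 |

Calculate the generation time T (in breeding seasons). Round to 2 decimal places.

3.36

lx·mx: 0, 0, 1.77216, 2.53482, 2.00208, 1.22223 → R0 = 7.53129
x·lx·mx: 0, 0, 3.54432, 7.60446, 8.00832, 6.11115 → Σ = 25.26825
T = 25.26825 / 7.53129 = 3.355103… → 3.36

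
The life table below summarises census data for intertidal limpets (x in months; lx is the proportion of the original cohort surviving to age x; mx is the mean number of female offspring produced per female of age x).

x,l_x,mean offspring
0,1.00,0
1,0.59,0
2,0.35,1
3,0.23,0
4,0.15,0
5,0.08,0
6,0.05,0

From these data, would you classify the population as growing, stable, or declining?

R0 = Σ lx·mx = 0 + 0 + 0.35 + 0 + 0 + 0 + 0 = 0.35
R0 < 1, so the population is declining.

declining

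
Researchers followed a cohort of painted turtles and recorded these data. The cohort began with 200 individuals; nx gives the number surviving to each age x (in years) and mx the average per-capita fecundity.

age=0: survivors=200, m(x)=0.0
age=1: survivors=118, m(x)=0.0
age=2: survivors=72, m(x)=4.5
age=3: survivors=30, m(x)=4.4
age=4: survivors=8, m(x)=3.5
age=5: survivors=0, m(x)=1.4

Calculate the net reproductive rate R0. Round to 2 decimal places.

2.42

lx = nx/n0 = nx/200: 1, 0.59, 0.36, 0.15, 0.04, 0
lx·mx by age: 0, 0, 1.62, 0.66, 0.14, 0
R0 = Σ lx·mx = 2.42 → 2.42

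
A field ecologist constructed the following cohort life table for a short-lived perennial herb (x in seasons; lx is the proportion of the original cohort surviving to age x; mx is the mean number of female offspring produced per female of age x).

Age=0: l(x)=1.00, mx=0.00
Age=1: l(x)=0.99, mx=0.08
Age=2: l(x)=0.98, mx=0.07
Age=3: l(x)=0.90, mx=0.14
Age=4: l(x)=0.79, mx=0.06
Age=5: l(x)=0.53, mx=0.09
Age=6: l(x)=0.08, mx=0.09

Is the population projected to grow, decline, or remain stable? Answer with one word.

R0 = Σ lx·mx = 0 + 0.0792 + 0.0686 + 0.126 + 0.0474 + 0.0477 + 0.0072 = 0.3761
R0 < 1, so the population is declining.

declining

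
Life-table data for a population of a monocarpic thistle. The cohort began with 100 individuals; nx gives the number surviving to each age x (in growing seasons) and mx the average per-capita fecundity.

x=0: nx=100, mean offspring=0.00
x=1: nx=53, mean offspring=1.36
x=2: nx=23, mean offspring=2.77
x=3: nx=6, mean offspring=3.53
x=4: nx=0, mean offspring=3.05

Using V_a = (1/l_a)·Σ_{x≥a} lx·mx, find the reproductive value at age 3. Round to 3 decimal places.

lx = nx/n0 = nx/100: 1, 0.53, 0.23, 0.06, 0
lx·mx for x ≥ 3: 0.2118, 0 → sum = 0.2118
V_3 = 0.2118 / l_3 = 0.2118 / 0.06 = 3.53 → 3.530

3.530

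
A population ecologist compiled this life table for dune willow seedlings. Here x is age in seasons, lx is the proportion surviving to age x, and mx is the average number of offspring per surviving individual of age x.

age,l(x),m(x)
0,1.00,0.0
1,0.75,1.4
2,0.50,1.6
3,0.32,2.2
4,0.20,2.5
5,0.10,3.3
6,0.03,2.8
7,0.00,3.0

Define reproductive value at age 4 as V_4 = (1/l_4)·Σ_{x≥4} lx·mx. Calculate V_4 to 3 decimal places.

4.570

lx·mx for x ≥ 4: 0.5, 0.33, 0.084, 0 → sum = 0.914
V_4 = 0.914 / l_4 = 0.914 / 0.2 = 4.57 → 4.570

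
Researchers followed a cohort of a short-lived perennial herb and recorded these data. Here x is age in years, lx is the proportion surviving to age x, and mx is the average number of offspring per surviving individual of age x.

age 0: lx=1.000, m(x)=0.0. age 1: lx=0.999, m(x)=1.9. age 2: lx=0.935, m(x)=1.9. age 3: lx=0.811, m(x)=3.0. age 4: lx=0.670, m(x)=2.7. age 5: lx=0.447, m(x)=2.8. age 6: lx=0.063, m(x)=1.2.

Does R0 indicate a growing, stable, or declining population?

growing

R0 = Σ lx·mx = 0 + 1.8981 + 1.7765 + 2.433 + 1.809 + 1.2516 + 0.0756 = 9.2438
R0 > 1, so the population is growing.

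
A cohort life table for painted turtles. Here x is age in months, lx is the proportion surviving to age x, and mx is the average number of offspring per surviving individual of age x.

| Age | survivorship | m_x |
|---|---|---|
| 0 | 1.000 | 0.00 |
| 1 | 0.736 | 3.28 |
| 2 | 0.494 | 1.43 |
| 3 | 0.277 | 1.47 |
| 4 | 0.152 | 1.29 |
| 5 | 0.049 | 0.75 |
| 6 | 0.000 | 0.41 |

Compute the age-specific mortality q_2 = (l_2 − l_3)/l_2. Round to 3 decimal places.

q_2 = (l_2 − l_3) / l_2 = (0.494 − 0.277) / 0.494
     = 0.217 / 0.494 = 0.439271… → 0.439

0.439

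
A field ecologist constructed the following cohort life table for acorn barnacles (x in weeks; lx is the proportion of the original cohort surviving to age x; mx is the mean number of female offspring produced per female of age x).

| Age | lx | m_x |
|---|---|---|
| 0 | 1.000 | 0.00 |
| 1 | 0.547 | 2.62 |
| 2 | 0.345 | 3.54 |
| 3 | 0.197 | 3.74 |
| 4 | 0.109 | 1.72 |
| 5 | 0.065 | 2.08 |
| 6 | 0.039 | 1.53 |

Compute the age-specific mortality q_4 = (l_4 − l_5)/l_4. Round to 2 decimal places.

0.40

q_4 = (l_4 − l_5) / l_4 = (0.109 − 0.065) / 0.109
     = 0.044 / 0.109 = 0.40367… → 0.40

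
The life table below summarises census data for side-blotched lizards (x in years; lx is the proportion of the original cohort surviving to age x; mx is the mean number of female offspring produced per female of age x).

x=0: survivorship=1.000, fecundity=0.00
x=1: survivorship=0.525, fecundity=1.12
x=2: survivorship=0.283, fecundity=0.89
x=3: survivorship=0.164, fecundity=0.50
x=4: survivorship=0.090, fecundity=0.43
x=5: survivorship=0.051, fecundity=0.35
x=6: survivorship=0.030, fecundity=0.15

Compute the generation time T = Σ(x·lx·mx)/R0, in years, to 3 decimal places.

1.637

lx·mx: 0, 0.588, 0.25187, 0.082, 0.0387, 0.01785, 0.0045 → R0 = 0.98292
x·lx·mx: 0, 0.588, 0.50374, 0.246, 0.1548, 0.08925, 0.027 → Σ = 1.60879
T = 1.60879 / 0.98292 = 1.636746… → 1.637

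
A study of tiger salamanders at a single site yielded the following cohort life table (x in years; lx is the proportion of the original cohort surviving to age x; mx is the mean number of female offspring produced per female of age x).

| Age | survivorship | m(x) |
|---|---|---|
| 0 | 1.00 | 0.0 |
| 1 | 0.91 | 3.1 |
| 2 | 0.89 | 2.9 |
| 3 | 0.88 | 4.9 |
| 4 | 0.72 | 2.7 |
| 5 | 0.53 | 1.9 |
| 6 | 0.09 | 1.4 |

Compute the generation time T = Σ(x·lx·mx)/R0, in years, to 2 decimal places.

lx·mx: 0, 2.821, 2.581, 4.312, 1.944, 1.007, 0.126 → R0 = 12.791
x·lx·mx: 0, 2.821, 5.162, 12.936, 7.776, 5.035, 0.756 → Σ = 34.486
T = 34.486 / 12.791 = 2.696114… → 2.70

2.70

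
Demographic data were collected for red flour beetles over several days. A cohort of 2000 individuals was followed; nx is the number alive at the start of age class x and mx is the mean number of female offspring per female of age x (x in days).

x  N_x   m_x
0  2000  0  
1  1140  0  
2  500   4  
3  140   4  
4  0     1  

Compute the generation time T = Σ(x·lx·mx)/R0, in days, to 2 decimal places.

2.22

lx = nx/n0 = nx/2000: 1, 0.57, 0.25, 0.07, 0
lx·mx: 0, 0, 1, 0.28, 0 → R0 = 1.28
x·lx·mx: 0, 0, 2, 0.84, 0 → Σ = 2.84
T = 2.84 / 1.28 = 2.21875 → 2.22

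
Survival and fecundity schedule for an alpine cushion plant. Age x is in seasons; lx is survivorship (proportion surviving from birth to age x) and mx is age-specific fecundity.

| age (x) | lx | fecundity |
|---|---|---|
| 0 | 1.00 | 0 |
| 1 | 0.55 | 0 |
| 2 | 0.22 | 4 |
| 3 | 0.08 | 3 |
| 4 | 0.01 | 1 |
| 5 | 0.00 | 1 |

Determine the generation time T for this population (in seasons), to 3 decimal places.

lx·mx: 0, 0, 0.88, 0.24, 0.01, 0 → R0 = 1.13
x·lx·mx: 0, 0, 1.76, 0.72, 0.04, 0 → Σ = 2.52
T = 2.52 / 1.13 = 2.230088… → 2.230

2.230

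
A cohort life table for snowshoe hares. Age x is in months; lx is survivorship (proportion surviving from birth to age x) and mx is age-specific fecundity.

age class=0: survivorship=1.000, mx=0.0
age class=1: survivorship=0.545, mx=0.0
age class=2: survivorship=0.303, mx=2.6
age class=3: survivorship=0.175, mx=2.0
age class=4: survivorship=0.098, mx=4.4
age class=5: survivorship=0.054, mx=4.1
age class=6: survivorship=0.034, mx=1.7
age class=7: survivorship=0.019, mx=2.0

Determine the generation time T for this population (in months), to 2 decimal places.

3.22

lx·mx: 0, 0, 0.7878, 0.35, 0.4312, 0.2214, 0.0578, 0.038 → R0 = 1.8862
x·lx·mx: 0, 0, 1.5756, 1.05, 1.7248, 1.107, 0.3468, 0.266 → Σ = 6.0702
T = 6.0702 / 1.8862 = 3.218217… → 3.22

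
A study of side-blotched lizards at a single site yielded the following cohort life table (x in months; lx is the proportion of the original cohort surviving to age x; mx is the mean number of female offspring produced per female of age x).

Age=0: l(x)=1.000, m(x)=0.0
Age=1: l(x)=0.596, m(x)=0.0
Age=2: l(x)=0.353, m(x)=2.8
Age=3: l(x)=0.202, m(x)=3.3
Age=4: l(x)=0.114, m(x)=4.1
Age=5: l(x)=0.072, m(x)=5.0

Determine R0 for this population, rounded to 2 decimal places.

2.48

lx·mx by age: 0, 0, 0.9884, 0.6666, 0.4674, 0.36
R0 = Σ lx·mx = 2.4824 → 2.48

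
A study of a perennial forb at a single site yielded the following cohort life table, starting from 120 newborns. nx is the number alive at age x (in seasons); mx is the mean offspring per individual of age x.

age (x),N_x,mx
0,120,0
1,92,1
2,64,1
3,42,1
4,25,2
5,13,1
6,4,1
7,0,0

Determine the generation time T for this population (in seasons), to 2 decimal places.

2.40

lx = nx/n0 = nx/120: 1, 0.76667…, 0.53333…, 0.35, 0.20833…, 0.10833…, 0.03333…, 0
lx·mx: 0, 0.766667…, 0.533333…, 0.35, 0.416667…, 0.108333…, 0.033333…, 0 → R0 = 2.208333…
x·lx·mx: 0, 0.766667…, 1.066667…, 1.05, 1.666667…, 0.541667…, 0.2…, 0 → Σ = 5.291667…
T = 5.291667… / 2.208333… = 2.396226… → 2.40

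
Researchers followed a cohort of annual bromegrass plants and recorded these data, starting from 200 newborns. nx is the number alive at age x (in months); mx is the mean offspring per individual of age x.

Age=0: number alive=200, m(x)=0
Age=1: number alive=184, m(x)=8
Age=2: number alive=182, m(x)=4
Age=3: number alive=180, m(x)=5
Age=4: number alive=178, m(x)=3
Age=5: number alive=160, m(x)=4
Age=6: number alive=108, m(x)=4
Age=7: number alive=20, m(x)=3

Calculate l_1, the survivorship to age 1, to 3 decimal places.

l_1 = n_1/n_0 = 184/200 = 0.92 → 0.920

0.920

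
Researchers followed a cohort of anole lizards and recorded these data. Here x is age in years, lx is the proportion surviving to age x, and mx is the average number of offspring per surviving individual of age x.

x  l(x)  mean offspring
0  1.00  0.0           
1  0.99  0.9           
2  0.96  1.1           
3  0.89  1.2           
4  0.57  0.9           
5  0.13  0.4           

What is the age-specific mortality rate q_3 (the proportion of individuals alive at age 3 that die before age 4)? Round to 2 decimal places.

0.36

q_3 = (l_3 − l_4) / l_3 = (0.89 − 0.57) / 0.89
     = 0.32 / 0.89 = 0.359551… → 0.36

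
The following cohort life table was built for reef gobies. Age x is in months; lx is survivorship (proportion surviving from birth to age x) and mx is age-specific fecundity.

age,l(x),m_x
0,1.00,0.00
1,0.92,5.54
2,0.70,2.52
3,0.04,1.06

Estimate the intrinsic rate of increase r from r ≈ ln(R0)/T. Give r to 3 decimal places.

R0 = Σ lx·mx = 0 + 5.0968 + 1.764 + 0.0424 = 6.9032
Σ x·lx·mx = 8.752; T = 8.752/6.9032 = 1.26782…
r ≈ ln(R0)/T = ln(6.9032)/1.26782… = 1.52387… → 1.524

1.524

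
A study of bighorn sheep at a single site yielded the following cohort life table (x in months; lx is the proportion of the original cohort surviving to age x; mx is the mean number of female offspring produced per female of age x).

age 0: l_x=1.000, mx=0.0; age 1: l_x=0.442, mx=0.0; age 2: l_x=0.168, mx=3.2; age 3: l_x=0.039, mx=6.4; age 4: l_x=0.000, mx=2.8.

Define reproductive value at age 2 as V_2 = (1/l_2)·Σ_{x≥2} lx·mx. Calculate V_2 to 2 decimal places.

4.69

lx·mx for x ≥ 2: 0.5376, 0.2496, 0 → sum = 0.7872
V_2 = 0.7872 / l_2 = 0.7872 / 0.168 = 4.685714… → 4.69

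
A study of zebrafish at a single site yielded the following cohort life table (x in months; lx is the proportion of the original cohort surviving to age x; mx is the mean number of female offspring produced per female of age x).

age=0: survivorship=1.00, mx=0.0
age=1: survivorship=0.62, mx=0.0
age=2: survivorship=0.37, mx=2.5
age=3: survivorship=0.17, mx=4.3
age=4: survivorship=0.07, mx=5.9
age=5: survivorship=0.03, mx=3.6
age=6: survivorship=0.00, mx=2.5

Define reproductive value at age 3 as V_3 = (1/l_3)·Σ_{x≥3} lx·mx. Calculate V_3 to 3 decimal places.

lx·mx for x ≥ 3: 0.731, 0.413, 0.108, 0 → sum = 1.252
V_3 = 1.252 / l_3 = 1.252 / 0.17 = 7.364706… → 7.365

7.365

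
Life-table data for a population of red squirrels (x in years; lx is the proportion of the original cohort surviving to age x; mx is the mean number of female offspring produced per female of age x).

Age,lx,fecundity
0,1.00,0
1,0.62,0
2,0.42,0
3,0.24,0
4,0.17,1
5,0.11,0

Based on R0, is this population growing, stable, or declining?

R0 = Σ lx·mx = 0 + 0 + 0 + 0 + 0.17 + 0 = 0.17
R0 < 1, so the population is declining.

declining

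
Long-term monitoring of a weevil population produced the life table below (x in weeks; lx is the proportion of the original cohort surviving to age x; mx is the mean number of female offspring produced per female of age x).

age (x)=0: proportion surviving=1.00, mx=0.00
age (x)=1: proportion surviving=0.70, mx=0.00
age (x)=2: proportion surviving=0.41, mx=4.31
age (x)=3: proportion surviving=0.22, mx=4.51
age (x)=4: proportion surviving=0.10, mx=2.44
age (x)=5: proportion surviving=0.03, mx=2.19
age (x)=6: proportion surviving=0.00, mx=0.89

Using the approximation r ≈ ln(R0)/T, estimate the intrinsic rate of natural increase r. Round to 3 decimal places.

R0 = Σ lx·mx = 0 + 0 + 1.7671 + 0.9922 + 0.244 + 0.0657 + 0 = 3.069
Σ x·lx·mx = 7.8153; T = 7.8153/3.069 = 2.54653…
r ≈ ln(R0)/T = ln(3.069)/2.54653… = 0.44035… → 0.440

0.440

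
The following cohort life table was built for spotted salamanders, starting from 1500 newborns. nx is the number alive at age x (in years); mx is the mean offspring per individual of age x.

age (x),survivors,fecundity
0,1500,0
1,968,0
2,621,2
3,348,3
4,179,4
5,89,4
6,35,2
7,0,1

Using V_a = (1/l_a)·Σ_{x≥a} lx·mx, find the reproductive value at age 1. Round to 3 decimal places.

3.541

lx = nx/n0 = nx/1500: 1, 0.64533…, 0.414, 0.232, 0.11933…, 0.05933…, 0.02333…, 0
lx·mx for x ≥ 1: 0, 0.828, 0.696, 0.477333…, 0.237333…, 0.046667…, 0 → sum = 2.285333…
V_1 = 2.285333… / l_1 = 2.285333… / 0.645333… = 3.541322… → 3.541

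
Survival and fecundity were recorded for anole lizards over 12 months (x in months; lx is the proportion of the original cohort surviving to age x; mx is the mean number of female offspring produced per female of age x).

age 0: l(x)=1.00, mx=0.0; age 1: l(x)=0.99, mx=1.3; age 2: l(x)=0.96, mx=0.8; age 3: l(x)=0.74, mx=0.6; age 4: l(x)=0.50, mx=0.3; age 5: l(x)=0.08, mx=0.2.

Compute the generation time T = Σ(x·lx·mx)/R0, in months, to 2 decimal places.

lx·mx: 0, 1.287, 0.768, 0.444, 0.15, 0.016 → R0 = 2.665
x·lx·mx: 0, 1.287, 1.536, 1.332, 0.6, 0.08 → Σ = 4.835
T = 4.835 / 2.665 = 1.814259… → 1.81

1.81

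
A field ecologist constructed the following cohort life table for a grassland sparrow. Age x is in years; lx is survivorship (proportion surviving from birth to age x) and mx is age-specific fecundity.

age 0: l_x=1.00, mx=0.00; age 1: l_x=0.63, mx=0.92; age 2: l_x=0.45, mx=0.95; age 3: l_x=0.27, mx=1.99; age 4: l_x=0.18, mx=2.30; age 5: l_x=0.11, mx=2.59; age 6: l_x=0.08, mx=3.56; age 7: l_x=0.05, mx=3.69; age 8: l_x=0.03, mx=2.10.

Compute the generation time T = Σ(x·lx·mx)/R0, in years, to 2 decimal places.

3.47

lx·mx: 0, 0.5796, 0.4275, 0.5373, 0.414, 0.2849, 0.2848, 0.1845, 0.063 → R0 = 2.7756
x·lx·mx: 0, 0.5796, 0.855, 1.6119, 1.656, 1.4245, 1.7088, 1.2915, 0.504 → Σ = 9.6313
T = 9.6313 / 2.7756 = 3.469988… → 3.47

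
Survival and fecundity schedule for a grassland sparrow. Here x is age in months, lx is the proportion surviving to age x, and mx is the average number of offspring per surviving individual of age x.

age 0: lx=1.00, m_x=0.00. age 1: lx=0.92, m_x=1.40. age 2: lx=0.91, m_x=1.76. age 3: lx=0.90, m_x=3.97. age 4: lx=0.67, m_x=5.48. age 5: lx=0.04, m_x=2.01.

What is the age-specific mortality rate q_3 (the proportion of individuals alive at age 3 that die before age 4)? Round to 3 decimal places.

0.256

q_3 = (l_3 − l_4) / l_3 = (0.9 − 0.67) / 0.9
     = 0.23 / 0.9 = 0.255556… → 0.256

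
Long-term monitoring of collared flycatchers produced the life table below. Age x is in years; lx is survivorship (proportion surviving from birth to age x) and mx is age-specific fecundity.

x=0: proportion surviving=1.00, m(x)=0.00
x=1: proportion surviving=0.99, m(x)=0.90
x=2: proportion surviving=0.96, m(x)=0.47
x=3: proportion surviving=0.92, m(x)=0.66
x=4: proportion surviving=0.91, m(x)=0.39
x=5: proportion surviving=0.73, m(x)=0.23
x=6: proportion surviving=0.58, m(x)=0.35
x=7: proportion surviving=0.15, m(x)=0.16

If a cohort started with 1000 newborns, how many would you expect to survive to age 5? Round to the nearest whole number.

Expected survivors = N0 · l_5 = 1000 × 0.73 = 730 → 730

730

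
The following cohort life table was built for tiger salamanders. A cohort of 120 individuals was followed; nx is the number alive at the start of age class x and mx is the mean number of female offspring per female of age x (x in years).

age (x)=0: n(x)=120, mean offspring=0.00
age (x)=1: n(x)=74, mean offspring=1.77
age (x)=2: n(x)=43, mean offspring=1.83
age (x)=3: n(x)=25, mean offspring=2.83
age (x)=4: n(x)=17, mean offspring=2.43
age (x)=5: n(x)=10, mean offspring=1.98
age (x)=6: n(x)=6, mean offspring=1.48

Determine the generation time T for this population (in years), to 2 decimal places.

2.33

lx = nx/n0 = nx/120: 1, 0.61667…, 0.35833…, 0.20833…, 0.14167…, 0.08333…, 0.05
lx·mx: 0, 1.0915…, 0.65575…, 0.589583…, 0.34425…, 0.165…, 0.074 → R0 = 2.920083…
x·lx·mx: 0, 1.0915…, 1.3115…, 1.76875…, 1.377…, 0.825…, 0.444 → Σ = 6.81775…
T = 6.81775… / 2.920083… = 2.334779… → 2.33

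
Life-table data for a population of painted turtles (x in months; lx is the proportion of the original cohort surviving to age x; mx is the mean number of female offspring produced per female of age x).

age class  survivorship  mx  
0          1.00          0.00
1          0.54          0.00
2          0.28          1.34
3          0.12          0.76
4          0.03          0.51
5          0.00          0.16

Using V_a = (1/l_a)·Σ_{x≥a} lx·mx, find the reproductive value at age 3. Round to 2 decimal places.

0.89

lx·mx for x ≥ 3: 0.0912, 0.0153, 0 → sum = 0.1065
V_3 = 0.1065 / l_3 = 0.1065 / 0.12 = 0.8875 → 0.89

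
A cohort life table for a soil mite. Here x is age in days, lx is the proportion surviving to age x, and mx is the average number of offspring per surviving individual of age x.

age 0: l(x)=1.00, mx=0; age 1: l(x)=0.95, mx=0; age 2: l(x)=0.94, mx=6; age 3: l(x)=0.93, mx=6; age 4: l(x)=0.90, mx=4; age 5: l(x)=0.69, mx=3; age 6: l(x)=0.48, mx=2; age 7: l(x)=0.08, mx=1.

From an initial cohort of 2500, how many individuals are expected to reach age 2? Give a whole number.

2350

Expected survivors = N0 · l_2 = 2500 × 0.94 = 2350 → 2350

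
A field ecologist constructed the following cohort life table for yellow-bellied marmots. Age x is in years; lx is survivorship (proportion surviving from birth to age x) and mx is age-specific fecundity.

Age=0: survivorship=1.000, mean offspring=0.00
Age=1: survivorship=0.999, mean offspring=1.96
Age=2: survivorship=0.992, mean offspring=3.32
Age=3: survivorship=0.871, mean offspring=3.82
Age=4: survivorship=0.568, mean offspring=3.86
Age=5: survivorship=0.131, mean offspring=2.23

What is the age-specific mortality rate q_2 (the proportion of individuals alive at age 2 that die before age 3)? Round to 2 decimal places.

0.12

q_2 = (l_2 − l_3) / l_2 = (0.992 − 0.871) / 0.992
     = 0.121 / 0.992 = 0.121976… → 0.12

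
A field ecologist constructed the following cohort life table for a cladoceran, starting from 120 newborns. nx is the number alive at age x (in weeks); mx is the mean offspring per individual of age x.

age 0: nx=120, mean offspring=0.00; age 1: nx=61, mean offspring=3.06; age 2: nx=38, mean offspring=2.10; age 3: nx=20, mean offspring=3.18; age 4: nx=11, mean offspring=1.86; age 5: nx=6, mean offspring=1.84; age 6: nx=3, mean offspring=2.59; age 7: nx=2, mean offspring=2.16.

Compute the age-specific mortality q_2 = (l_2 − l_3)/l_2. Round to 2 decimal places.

0.47

lx = nx/n0 = nx/120: 1, 0.50833…, 0.31667…, 0.16667…, 0.09167…, 0.05, 0.025, 0.01667…
q_2 = (l_2 − l_3) / l_2 = (0.316667… − 0.166667…) / 0.316667…
     = 0.15… / 0.316667… = 0.473684… → 0.47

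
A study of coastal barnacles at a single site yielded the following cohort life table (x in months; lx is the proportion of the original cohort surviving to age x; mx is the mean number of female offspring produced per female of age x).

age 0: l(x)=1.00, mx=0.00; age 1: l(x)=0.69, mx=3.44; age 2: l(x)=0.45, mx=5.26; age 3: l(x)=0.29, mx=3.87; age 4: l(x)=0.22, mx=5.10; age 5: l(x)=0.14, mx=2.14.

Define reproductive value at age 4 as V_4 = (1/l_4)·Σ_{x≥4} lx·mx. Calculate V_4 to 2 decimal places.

lx·mx for x ≥ 4: 1.122, 0.2996 → sum = 1.4216
V_4 = 1.4216 / l_4 = 1.4216 / 0.22 = 6.461818… → 6.46

6.46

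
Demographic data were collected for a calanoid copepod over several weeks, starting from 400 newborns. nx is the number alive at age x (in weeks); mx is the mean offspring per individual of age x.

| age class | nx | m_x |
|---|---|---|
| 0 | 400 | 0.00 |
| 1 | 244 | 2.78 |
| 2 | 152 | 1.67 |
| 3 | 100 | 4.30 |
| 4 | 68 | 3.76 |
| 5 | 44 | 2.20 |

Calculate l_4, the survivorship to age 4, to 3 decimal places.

l_4 = n_4/n_0 = 68/400 = 0.17 → 0.170

0.170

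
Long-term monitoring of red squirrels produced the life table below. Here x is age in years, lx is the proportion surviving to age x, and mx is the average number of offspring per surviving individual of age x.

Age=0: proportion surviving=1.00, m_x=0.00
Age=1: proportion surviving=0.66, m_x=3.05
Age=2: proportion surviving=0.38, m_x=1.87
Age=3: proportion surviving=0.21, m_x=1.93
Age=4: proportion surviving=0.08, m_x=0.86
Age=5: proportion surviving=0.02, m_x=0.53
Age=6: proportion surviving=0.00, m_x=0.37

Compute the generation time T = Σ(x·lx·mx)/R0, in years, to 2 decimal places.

lx·mx: 0, 2.013, 0.7106, 0.4053, 0.0688, 0.0106, 0 → R0 = 3.2083
x·lx·mx: 0, 2.013, 1.4212, 1.2159, 0.2752, 0.053, 0 → Σ = 4.9783
T = 4.9783 / 3.2083 = 1.551694… → 1.55

1.55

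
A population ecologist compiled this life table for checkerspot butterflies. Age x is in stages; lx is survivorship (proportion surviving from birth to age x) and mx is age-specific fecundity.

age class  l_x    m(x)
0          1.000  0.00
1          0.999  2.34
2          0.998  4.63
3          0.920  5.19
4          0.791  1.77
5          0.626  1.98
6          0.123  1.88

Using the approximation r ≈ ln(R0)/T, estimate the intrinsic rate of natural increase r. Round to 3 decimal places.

1.002

R0 = Σ lx·mx = 0 + 2.33766 + 4.62074 + 4.7748 + 1.40007 + 1.23948 + 0.23124 = 14.60399
Σ x·lx·mx = 39.08866; T = 39.08866/14.60399 = 2.67657…
r ≈ ln(R0)/T = ln(14.60399)/2.67657… = 1.00176… → 1.002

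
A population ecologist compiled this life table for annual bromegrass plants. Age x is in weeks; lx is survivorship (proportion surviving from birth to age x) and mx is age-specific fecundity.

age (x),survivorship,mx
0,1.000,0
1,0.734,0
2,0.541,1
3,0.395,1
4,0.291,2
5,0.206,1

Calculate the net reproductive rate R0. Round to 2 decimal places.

1.72

lx·mx by age: 0, 0, 0.541, 0.395, 0.582, 0.206
R0 = Σ lx·mx = 1.724 → 1.72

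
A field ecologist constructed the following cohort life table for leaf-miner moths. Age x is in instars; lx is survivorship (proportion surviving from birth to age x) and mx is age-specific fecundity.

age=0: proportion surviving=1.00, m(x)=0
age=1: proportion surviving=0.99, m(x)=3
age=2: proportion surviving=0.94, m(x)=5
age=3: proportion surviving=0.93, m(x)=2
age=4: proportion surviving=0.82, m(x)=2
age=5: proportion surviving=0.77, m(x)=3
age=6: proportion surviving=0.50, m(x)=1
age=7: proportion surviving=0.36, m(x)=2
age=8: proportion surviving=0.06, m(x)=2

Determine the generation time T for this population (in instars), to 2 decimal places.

3.04

lx·mx: 0, 2.97, 4.7, 1.86, 1.64, 2.31, 0.5, 0.72, 0.12 → R0 = 14.82
x·lx·mx: 0, 2.97, 9.4, 5.58, 6.56, 11.55, 3, 5.04, 0.96 → Σ = 45.06
T = 45.06 / 14.82 = 3.040486… → 3.04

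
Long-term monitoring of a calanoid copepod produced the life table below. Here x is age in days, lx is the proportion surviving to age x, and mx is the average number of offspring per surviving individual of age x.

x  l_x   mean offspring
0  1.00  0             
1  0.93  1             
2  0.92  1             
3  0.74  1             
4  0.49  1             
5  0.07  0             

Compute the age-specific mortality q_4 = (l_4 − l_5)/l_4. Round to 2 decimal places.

q_4 = (l_4 − l_5) / l_4 = (0.49 − 0.07) / 0.49
     = 0.42 / 0.49 = 0.857143… → 0.86

0.86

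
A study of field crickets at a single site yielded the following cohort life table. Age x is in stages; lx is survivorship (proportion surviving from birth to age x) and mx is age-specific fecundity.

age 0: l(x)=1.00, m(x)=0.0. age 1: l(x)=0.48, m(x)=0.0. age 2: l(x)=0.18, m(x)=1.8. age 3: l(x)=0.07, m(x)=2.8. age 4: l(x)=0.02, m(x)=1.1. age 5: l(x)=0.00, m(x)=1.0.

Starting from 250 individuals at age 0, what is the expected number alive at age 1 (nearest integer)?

Expected survivors = N0 · l_1 = 250 × 0.48 = 120 → 120

120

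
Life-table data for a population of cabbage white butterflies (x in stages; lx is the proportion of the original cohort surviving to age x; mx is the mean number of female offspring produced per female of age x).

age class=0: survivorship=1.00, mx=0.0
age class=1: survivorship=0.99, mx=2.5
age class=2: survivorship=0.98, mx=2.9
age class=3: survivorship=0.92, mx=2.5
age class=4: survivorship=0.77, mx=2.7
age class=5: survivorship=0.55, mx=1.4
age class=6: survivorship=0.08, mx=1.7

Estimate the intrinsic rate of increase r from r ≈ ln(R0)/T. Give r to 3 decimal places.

0.893

R0 = Σ lx·mx = 0 + 2.475 + 2.842 + 2.3 + 2.079 + 0.77 + 0.136 = 10.602
Σ x·lx·mx = 28.041; T = 28.041/10.602 = 2.64488…
r ≈ ln(R0)/T = ln(10.602)/2.64488… = 0.89268… → 0.893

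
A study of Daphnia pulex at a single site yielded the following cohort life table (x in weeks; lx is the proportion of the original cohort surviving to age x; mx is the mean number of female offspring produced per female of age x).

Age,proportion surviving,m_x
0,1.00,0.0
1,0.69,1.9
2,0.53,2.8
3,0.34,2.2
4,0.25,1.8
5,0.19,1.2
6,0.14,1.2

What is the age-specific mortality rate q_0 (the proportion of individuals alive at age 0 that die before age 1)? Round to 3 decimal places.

0.310

q_0 = (l_0 − l_1) / l_0 = (1 − 0.69) / 1
     = 0.31 / 1 = 0.31 → 0.310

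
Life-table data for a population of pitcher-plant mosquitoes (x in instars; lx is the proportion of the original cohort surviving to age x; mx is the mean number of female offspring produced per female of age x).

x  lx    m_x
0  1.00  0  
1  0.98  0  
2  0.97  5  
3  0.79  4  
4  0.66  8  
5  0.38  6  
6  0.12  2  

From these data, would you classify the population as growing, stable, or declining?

growing

R0 = Σ lx·mx = 0 + 0 + 4.85 + 3.16 + 5.28 + 2.28 + 0.24 = 15.81
R0 > 1, so the population is growing.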